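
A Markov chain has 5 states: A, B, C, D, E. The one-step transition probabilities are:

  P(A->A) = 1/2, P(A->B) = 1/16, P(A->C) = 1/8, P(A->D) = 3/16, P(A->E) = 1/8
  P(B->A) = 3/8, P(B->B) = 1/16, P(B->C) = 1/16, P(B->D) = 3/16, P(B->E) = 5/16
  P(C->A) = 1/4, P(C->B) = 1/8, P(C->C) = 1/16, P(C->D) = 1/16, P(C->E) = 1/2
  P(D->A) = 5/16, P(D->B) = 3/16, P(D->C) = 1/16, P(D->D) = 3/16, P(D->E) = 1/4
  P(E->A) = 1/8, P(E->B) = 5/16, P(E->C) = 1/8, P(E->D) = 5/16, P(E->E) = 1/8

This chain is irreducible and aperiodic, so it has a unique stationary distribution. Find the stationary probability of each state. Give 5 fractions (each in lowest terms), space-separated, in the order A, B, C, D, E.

Answer: 22161/65366 4818/32683 3173/32683 6607/32683 14009/65366

Derivation:
The stationary distribution satisfies pi = pi * P, i.e.:
  pi_A = 1/2*pi_A + 3/8*pi_B + 1/4*pi_C + 5/16*pi_D + 1/8*pi_E
  pi_B = 1/16*pi_A + 1/16*pi_B + 1/8*pi_C + 3/16*pi_D + 5/16*pi_E
  pi_C = 1/8*pi_A + 1/16*pi_B + 1/16*pi_C + 1/16*pi_D + 1/8*pi_E
  pi_D = 3/16*pi_A + 3/16*pi_B + 1/16*pi_C + 3/16*pi_D + 5/16*pi_E
  pi_E = 1/8*pi_A + 5/16*pi_B + 1/2*pi_C + 1/4*pi_D + 1/8*pi_E
with normalization: pi_A + pi_B + pi_C + pi_D + pi_E = 1.

Using the first 4 balance equations plus normalization, the linear system A*pi = b is:
  [-1/2, 3/8, 1/4, 5/16, 1/8] . pi = 0
  [1/16, -15/16, 1/8, 3/16, 5/16] . pi = 0
  [1/8, 1/16, -15/16, 1/16, 1/8] . pi = 0
  [3/16, 3/16, 1/16, -13/16, 5/16] . pi = 0
  [1, 1, 1, 1, 1] . pi = 1

Solving yields:
  pi_A = 22161/65366
  pi_B = 4818/32683
  pi_C = 3173/32683
  pi_D = 6607/32683
  pi_E = 14009/65366

Verification (pi * P):
  22161/65366*1/2 + 4818/32683*3/8 + 3173/32683*1/4 + 6607/32683*5/16 + 14009/65366*1/8 = 22161/65366 = pi_A  (ok)
  22161/65366*1/16 + 4818/32683*1/16 + 3173/32683*1/8 + 6607/32683*3/16 + 14009/65366*5/16 = 4818/32683 = pi_B  (ok)
  22161/65366*1/8 + 4818/32683*1/16 + 3173/32683*1/16 + 6607/32683*1/16 + 14009/65366*1/8 = 3173/32683 = pi_C  (ok)
  22161/65366*3/16 + 4818/32683*3/16 + 3173/32683*1/16 + 6607/32683*3/16 + 14009/65366*5/16 = 6607/32683 = pi_D  (ok)
  22161/65366*1/8 + 4818/32683*5/16 + 3173/32683*1/2 + 6607/32683*1/4 + 14009/65366*1/8 = 14009/65366 = pi_E  (ok)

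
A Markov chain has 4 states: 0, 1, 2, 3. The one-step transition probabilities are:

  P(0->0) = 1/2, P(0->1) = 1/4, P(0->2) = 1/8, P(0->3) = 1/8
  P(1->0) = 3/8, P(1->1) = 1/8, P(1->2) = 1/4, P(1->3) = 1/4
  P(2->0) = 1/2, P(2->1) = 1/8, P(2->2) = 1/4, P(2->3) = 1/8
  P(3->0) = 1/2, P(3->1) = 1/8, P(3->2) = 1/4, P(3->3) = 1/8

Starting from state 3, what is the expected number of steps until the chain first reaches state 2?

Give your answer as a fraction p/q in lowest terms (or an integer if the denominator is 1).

Answer: 520/99

Derivation:
Let h_i = expected steps to first reach 2 from state i.
Boundary: h_2 = 0.
First-step equations for the other states:
  h_0 = 1 + 1/2*h_0 + 1/4*h_1 + 1/8*h_2 + 1/8*h_3
  h_1 = 1 + 3/8*h_0 + 1/8*h_1 + 1/4*h_2 + 1/4*h_3
  h_3 = 1 + 1/2*h_0 + 1/8*h_1 + 1/4*h_2 + 1/8*h_3

Substituting h_2 = 0 and rearranging gives the linear system (I - Q) h = 1:
  [1/2, -1/4, -1/8] . (h_0, h_1, h_3) = 1
  [-3/8, 7/8, -1/4] . (h_0, h_1, h_3) = 1
  [-1/2, -1/8, 7/8] . (h_0, h_1, h_3) = 1

Solving yields:
  h_0 = 584/99
  h_1 = 512/99
  h_3 = 520/99

Starting state is 3, so the expected hitting time is h_3 = 520/99.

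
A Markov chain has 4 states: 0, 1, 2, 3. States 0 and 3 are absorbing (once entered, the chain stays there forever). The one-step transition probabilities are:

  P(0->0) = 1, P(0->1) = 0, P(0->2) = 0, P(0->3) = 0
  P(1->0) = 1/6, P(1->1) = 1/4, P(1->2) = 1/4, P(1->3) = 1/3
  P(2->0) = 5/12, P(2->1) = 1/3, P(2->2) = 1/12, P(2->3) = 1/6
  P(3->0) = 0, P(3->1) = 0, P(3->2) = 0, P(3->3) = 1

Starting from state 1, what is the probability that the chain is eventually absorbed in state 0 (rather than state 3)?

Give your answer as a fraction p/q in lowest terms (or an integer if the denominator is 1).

Answer: 37/87

Derivation:
Let a_i = P(absorbed in 0 | start in state i).
Boundary conditions: a_0 = 1, a_3 = 0.
For each transient state i, a_i = sum_j P(i->j) * a_j:
  a_1 = 1/6*a_0 + 1/4*a_1 + 1/4*a_2 + 1/3*a_3
  a_2 = 5/12*a_0 + 1/3*a_1 + 1/12*a_2 + 1/6*a_3

Substituting a_0 = 1 and a_3 = 0, rearrange to (I - Q) a = r where r[i] = P(i -> 0):
  [3/4, -1/4] . (a_1, a_2) = 1/6
  [-1/3, 11/12] . (a_1, a_2) = 5/12

Solving yields:
  a_1 = 37/87
  a_2 = 53/87

Starting state is 1, so the absorption probability is a_1 = 37/87.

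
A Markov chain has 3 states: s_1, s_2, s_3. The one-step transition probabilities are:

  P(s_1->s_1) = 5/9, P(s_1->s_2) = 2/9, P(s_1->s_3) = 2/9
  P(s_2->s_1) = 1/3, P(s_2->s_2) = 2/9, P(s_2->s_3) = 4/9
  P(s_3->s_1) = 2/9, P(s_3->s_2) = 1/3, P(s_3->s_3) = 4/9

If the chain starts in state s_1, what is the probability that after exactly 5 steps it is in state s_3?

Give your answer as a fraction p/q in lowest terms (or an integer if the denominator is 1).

Computing P^5 by repeated multiplication:
P^1 =
  s_1: [5/9, 2/9, 2/9]
  s_2: [1/3, 2/9, 4/9]
  s_3: [2/9, 1/3, 4/9]
P^2 =
  s_1: [35/81, 20/81, 26/81]
  s_2: [29/81, 22/81, 10/27]
  s_3: [1/3, 22/81, 32/81]
P^3 =
  s_1: [287/729, 188/729, 254/729]
  s_2: [271/729, 64/243, 266/729]
  s_3: [265/729, 194/729, 10/27]
P^4 =
  s_1: [2507/6561, 1712/6561, 2342/6561]
  s_2: [821/2187, 1724/6561, 2374/6561]
  s_3: [2447/6561, 64/243, 2386/6561]
P^5 =
  s_1: [22355/59049, 15464/59049, 21230/59049]
  s_2: [22235/59049, 15496/59049, 7106/19683]
  s_3: [7397/19683, 15508/59049, 21350/59049]

(P^5)[s_1 -> s_3] = 21230/59049

Answer: 21230/59049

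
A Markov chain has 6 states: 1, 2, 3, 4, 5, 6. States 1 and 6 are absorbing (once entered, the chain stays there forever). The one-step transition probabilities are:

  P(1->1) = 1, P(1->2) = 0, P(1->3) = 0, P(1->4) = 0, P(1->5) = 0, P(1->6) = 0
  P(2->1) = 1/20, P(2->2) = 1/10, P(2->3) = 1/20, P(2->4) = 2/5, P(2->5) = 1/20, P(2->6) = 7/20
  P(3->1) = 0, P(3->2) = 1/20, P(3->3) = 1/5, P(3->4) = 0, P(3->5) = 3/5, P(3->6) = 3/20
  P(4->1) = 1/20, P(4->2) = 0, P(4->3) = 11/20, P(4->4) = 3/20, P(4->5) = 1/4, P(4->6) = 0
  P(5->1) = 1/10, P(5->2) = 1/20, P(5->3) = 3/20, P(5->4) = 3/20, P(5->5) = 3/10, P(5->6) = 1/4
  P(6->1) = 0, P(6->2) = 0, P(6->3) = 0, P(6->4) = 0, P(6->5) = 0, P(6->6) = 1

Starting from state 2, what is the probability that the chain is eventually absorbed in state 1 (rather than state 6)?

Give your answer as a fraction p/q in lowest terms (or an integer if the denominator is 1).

Answer: 8492/42249

Derivation:
Let a_i = P(absorbed in 1 | start in state i).
Boundary conditions: a_1 = 1, a_6 = 0.
For each transient state i, a_i = sum_j P(i->j) * a_j:
  a_2 = 1/20*a_1 + 1/10*a_2 + 1/20*a_3 + 2/5*a_4 + 1/20*a_5 + 7/20*a_6
  a_3 = 0*a_1 + 1/20*a_2 + 1/5*a_3 + 0*a_4 + 3/5*a_5 + 3/20*a_6
  a_4 = 1/20*a_1 + 0*a_2 + 11/20*a_3 + 3/20*a_4 + 1/4*a_5 + 0*a_6
  a_5 = 1/10*a_1 + 1/20*a_2 + 3/20*a_3 + 3/20*a_4 + 3/10*a_5 + 1/4*a_6

Substituting a_1 = 1 and a_6 = 0, rearrange to (I - Q) a = r where r[i] = P(i -> 1):
  [9/10, -1/20, -2/5, -1/20] . (a_2, a_3, a_4, a_5) = 1/20
  [-1/20, 4/5, 0, -3/5] . (a_2, a_3, a_4, a_5) = 0
  [0, -11/20, 17/20, -1/4] . (a_2, a_3, a_4, a_5) = 1/20
  [-1/20, -3/20, -3/20, 7/10] . (a_2, a_3, a_4, a_5) = 1/10

Solving yields:
  a_2 = 8492/42249
  a_3 = 8744/42249
  a_4 = 3788/14083
  a_5 = 10951/42249

Starting state is 2, so the absorption probability is a_2 = 8492/42249.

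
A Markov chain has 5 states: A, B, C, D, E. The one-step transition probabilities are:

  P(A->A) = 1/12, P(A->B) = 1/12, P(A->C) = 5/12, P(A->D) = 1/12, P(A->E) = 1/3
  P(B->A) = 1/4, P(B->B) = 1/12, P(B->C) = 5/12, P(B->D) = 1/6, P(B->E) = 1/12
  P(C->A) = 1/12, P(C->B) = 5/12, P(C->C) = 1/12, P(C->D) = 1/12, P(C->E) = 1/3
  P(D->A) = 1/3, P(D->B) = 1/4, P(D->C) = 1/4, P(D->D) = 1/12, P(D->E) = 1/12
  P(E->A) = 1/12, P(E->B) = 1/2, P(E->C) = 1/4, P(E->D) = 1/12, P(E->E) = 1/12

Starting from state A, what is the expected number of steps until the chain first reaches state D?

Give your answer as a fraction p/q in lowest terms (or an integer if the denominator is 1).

Answer: 1032/109

Derivation:
Let h_i = expected steps to first reach D from state i.
Boundary: h_D = 0.
First-step equations for the other states:
  h_A = 1 + 1/12*h_A + 1/12*h_B + 5/12*h_C + 1/12*h_D + 1/3*h_E
  h_B = 1 + 1/4*h_A + 1/12*h_B + 5/12*h_C + 1/6*h_D + 1/12*h_E
  h_C = 1 + 1/12*h_A + 5/12*h_B + 1/12*h_C + 1/12*h_D + 1/3*h_E
  h_E = 1 + 1/12*h_A + 1/2*h_B + 1/4*h_C + 1/12*h_D + 1/12*h_E

Substituting h_D = 0 and rearranging gives the linear system (I - Q) h = 1:
  [11/12, -1/12, -5/12, -1/3] . (h_A, h_B, h_C, h_E) = 1
  [-1/4, 11/12, -5/12, -1/12] . (h_A, h_B, h_C, h_E) = 1
  [-1/12, -5/12, 11/12, -1/3] . (h_A, h_B, h_C, h_E) = 1
  [-1/12, -1/2, -1/4, 11/12] . (h_A, h_B, h_C, h_E) = 1

Solving yields:
  h_A = 1032/109
  h_B = 952/109
  h_C = 1012/109
  h_E = 1008/109

Starting state is A, so the expected hitting time is h_A = 1032/109.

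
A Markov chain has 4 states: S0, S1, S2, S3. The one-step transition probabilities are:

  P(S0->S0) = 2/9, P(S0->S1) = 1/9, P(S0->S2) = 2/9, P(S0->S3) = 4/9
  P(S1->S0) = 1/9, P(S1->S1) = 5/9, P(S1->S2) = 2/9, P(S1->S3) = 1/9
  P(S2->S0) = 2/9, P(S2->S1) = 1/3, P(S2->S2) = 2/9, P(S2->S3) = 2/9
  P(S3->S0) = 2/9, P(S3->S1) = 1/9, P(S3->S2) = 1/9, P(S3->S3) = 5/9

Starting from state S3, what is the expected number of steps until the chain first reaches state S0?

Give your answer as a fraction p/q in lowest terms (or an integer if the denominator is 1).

Answer: 57/11

Derivation:
Let h_i = expected steps to first reach S0 from state i.
Boundary: h_S0 = 0.
First-step equations for the other states:
  h_S1 = 1 + 1/9*h_S0 + 5/9*h_S1 + 2/9*h_S2 + 1/9*h_S3
  h_S2 = 1 + 2/9*h_S0 + 1/3*h_S1 + 2/9*h_S2 + 2/9*h_S3
  h_S3 = 1 + 2/9*h_S0 + 1/9*h_S1 + 1/9*h_S2 + 5/9*h_S3

Substituting h_S0 = 0 and rearranging gives the linear system (I - Q) h = 1:
  [4/9, -2/9, -1/9] . (h_S1, h_S2, h_S3) = 1
  [-1/3, 7/9, -2/9] . (h_S1, h_S2, h_S3) = 1
  [-1/9, -1/9, 4/9] . (h_S1, h_S2, h_S3) = 1

Solving yields:
  h_S1 = 69/11
  h_S2 = 60/11
  h_S3 = 57/11

Starting state is S3, so the expected hitting time is h_S3 = 57/11.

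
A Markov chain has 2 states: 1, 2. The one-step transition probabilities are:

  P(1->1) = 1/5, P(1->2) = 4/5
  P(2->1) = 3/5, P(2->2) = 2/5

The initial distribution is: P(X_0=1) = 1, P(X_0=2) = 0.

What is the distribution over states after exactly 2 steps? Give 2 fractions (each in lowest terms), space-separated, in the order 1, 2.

Answer: 13/25 12/25

Derivation:
Propagating the distribution step by step (d_{t+1} = d_t * P):
d_0 = (1=1, 2=0)
  d_1[1] = 1*1/5 + 0*3/5 = 1/5
  d_1[2] = 1*4/5 + 0*2/5 = 4/5
d_1 = (1=1/5, 2=4/5)
  d_2[1] = 1/5*1/5 + 4/5*3/5 = 13/25
  d_2[2] = 1/5*4/5 + 4/5*2/5 = 12/25
d_2 = (1=13/25, 2=12/25)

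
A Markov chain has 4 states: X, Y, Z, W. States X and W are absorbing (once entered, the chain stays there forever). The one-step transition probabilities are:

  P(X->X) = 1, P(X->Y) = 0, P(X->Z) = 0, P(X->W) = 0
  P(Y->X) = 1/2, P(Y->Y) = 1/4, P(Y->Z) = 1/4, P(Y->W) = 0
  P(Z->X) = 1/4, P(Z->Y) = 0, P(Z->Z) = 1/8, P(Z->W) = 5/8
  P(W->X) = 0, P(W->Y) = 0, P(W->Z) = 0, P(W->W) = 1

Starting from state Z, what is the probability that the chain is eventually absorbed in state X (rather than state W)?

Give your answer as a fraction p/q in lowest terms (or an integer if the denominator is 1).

Let a_i = P(absorbed in X | start in state i).
Boundary conditions: a_X = 1, a_W = 0.
For each transient state i, a_i = sum_j P(i->j) * a_j:
  a_Y = 1/2*a_X + 1/4*a_Y + 1/4*a_Z + 0*a_W
  a_Z = 1/4*a_X + 0*a_Y + 1/8*a_Z + 5/8*a_W

Substituting a_X = 1 and a_W = 0, rearrange to (I - Q) a = r where r[i] = P(i -> X):
  [3/4, -1/4] . (a_Y, a_Z) = 1/2
  [0, 7/8] . (a_Y, a_Z) = 1/4

Solving yields:
  a_Y = 16/21
  a_Z = 2/7

Starting state is Z, so the absorption probability is a_Z = 2/7.

Answer: 2/7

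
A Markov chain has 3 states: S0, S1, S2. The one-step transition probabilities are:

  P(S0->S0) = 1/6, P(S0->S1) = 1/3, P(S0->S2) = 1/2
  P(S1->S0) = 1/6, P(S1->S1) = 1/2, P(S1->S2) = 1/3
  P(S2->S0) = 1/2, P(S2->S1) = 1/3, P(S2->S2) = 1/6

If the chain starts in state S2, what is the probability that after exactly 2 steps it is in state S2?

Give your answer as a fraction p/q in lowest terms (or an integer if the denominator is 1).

Answer: 7/18

Derivation:
Computing P^2 by repeated multiplication:
P^1 =
  S0: [1/6, 1/3, 1/2]
  S1: [1/6, 1/2, 1/3]
  S2: [1/2, 1/3, 1/6]
P^2 =
  S0: [1/3, 7/18, 5/18]
  S1: [5/18, 5/12, 11/36]
  S2: [2/9, 7/18, 7/18]

(P^2)[S2 -> S2] = 7/18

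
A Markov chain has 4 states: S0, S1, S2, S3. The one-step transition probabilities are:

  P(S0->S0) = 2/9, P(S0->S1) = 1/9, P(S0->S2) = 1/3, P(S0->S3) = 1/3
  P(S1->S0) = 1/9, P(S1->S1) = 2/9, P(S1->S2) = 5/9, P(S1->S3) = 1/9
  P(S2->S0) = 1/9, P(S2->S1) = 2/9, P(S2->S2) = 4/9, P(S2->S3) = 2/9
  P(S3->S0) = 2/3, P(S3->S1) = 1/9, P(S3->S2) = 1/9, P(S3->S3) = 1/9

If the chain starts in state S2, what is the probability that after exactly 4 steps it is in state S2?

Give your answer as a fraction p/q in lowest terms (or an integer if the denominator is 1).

Answer: 2411/6561

Derivation:
Computing P^4 by repeated multiplication:
P^1 =
  S0: [2/9, 1/9, 1/3, 1/3]
  S1: [1/9, 2/9, 5/9, 1/9]
  S2: [1/9, 2/9, 4/9, 2/9]
  S3: [2/3, 1/9, 1/9, 1/9]
P^2 =
  S0: [26/81, 13/81, 26/81, 16/81]
  S1: [5/27, 16/81, 34/81, 16/81]
  S2: [20/81, 5/27, 31/81, 5/27]
  S3: [20/81, 11/81, 28/81, 22/81]
P^3 =
  S0: [187/729, 40/243, 263/729, 53/243]
  S1: [176/729, 131/729, 277/729, 145/729]
  S2: [176/729, 127/729, 274/729, 152/729]
  S3: [211/729, 40/243, 83/243, 149/729]
P^4 =
  S0: [1711/6561, 1112/6561, 2372/6561, 1366/6561]
  S1: [1630/6561, 379/2187, 812/2187, 1358/6561]
  S2: [185/729, 1130/6561, 2411/6561, 1355/6561]
  S3: [1685/6561, 122/729, 2378/6561, 1400/6561]

(P^4)[S2 -> S2] = 2411/6561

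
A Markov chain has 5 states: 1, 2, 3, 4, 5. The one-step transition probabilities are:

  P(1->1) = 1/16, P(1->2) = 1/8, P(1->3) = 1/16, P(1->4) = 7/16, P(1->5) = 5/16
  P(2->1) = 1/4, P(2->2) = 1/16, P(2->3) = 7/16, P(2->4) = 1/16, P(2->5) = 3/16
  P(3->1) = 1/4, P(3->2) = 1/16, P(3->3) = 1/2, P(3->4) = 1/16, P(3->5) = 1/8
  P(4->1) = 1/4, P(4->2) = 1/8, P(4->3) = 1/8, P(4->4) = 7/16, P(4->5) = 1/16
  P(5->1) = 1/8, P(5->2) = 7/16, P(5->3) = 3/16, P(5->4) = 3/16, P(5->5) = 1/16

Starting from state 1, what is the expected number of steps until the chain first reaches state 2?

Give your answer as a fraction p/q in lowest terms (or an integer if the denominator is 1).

Answer: 15424/2507

Derivation:
Let h_i = expected steps to first reach 2 from state i.
Boundary: h_2 = 0.
First-step equations for the other states:
  h_1 = 1 + 1/16*h_1 + 1/8*h_2 + 1/16*h_3 + 7/16*h_4 + 5/16*h_5
  h_3 = 1 + 1/4*h_1 + 1/16*h_2 + 1/2*h_3 + 1/16*h_4 + 1/8*h_5
  h_4 = 1 + 1/4*h_1 + 1/8*h_2 + 1/8*h_3 + 7/16*h_4 + 1/16*h_5
  h_5 = 1 + 1/8*h_1 + 7/16*h_2 + 3/16*h_3 + 3/16*h_4 + 1/16*h_5

Substituting h_2 = 0 and rearranging gives the linear system (I - Q) h = 1:
  [15/16, -1/16, -7/16, -5/16] . (h_1, h_3, h_4, h_5) = 1
  [-1/4, 1/2, -1/16, -1/8] . (h_1, h_3, h_4, h_5) = 1
  [-1/4, -1/8, 9/16, -1/16] . (h_1, h_3, h_4, h_5) = 1
  [-1/8, -3/16, -3/16, 15/16] . (h_1, h_3, h_4, h_5) = 1

Solving yields:
  h_1 = 15424/2507
  h_3 = 53056/7521
  h_4 = 16528/2507
  h_5 = 34720/7521

Starting state is 1, so the expected hitting time is h_1 = 15424/2507.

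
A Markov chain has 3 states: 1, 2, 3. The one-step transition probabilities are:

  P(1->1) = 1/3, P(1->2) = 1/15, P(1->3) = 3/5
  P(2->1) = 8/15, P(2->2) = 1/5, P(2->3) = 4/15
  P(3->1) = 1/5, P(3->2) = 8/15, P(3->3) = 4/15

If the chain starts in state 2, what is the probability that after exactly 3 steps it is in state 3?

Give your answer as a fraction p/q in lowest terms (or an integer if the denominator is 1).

Computing P^3 by repeated multiplication:
P^1 =
  1: [1/3, 1/15, 3/5]
  2: [8/15, 1/5, 4/15]
  3: [1/5, 8/15, 4/15]
P^2 =
  1: [4/15, 16/45, 17/45]
  2: [76/225, 49/225, 4/9]
  3: [91/225, 59/225, 1/3]
P^3 =
  1: [239/675, 196/675, 16/45]
  2: [1072/3375, 341/1125, 256/675]
  3: [128/375, 868/3375, 271/675]

(P^3)[2 -> 3] = 256/675

Answer: 256/675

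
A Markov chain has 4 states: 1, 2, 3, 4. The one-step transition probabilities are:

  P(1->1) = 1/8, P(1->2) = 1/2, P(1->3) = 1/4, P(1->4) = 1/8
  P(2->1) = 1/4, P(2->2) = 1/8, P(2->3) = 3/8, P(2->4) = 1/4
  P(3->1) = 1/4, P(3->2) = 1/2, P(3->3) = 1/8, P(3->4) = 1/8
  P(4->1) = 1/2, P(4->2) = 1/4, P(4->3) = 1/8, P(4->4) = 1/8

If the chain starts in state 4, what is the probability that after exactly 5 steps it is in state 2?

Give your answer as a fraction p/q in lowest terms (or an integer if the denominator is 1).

Answer: 2723/8192

Derivation:
Computing P^5 by repeated multiplication:
P^1 =
  1: [1/8, 1/2, 1/4, 1/8]
  2: [1/4, 1/8, 3/8, 1/4]
  3: [1/4, 1/2, 1/8, 1/8]
  4: [1/2, 1/4, 1/8, 1/8]
P^2 =
  1: [17/64, 9/32, 17/64, 3/16]
  2: [9/32, 25/64, 3/16, 9/64]
  3: [1/4, 9/32, 9/32, 3/16]
  4: [7/32, 3/8, 1/4, 5/32]
P^3 =
  1: [135/512, 89/256, 117/512, 41/256]
  2: [1/4, 163/512, 33/128, 89/512]
  3: [17/64, 89/256, 29/128, 41/256]
  4: [67/256, 41/128, 63/256, 11/64]
P^4 =
  1: [1053/4096, 675/2048, 1003/4096, 345/2048]
  2: [537/2048, 1381/4096, 483/2048, 675/4096]
  3: [263/1024, 675/2048, 251/1024, 345/2048]
  4: [533/2048, 345/1024, 487/2048, 169/1024]
P^5 =
  1: [8519/32768, 5477/16384, 7849/32768, 2723/16384]
  2: [2117/8192, 10891/32768, 1983/8192, 5477/32768]
  3: [1065/4096, 5477/16384, 981/4096, 2723/16384]
  4: [4239/16384, 2723/8192, 3961/16384, 1369/8192]

(P^5)[4 -> 2] = 2723/8192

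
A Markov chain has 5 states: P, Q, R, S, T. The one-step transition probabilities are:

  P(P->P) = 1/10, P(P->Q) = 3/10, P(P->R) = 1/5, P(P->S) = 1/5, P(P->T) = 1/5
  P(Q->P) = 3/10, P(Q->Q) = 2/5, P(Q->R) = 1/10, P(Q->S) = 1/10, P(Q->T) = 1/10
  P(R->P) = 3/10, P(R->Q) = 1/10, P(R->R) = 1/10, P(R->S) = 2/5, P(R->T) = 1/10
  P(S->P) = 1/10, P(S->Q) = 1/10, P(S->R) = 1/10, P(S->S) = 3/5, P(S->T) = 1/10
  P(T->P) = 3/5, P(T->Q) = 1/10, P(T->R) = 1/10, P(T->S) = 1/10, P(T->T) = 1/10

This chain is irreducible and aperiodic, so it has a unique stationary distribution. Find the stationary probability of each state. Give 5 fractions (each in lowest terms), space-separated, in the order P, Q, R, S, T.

Answer: 139/611 127/611 75/611 15/47 75/611

Derivation:
The stationary distribution satisfies pi = pi * P, i.e.:
  pi_P = 1/10*pi_P + 3/10*pi_Q + 3/10*pi_R + 1/10*pi_S + 3/5*pi_T
  pi_Q = 3/10*pi_P + 2/5*pi_Q + 1/10*pi_R + 1/10*pi_S + 1/10*pi_T
  pi_R = 1/5*pi_P + 1/10*pi_Q + 1/10*pi_R + 1/10*pi_S + 1/10*pi_T
  pi_S = 1/5*pi_P + 1/10*pi_Q + 2/5*pi_R + 3/5*pi_S + 1/10*pi_T
  pi_T = 1/5*pi_P + 1/10*pi_Q + 1/10*pi_R + 1/10*pi_S + 1/10*pi_T
with normalization: pi_P + pi_Q + pi_R + pi_S + pi_T = 1.

Using the first 4 balance equations plus normalization, the linear system A*pi = b is:
  [-9/10, 3/10, 3/10, 1/10, 3/5] . pi = 0
  [3/10, -3/5, 1/10, 1/10, 1/10] . pi = 0
  [1/5, 1/10, -9/10, 1/10, 1/10] . pi = 0
  [1/5, 1/10, 2/5, -2/5, 1/10] . pi = 0
  [1, 1, 1, 1, 1] . pi = 1

Solving yields:
  pi_P = 139/611
  pi_Q = 127/611
  pi_R = 75/611
  pi_S = 15/47
  pi_T = 75/611

Verification (pi * P):
  139/611*1/10 + 127/611*3/10 + 75/611*3/10 + 15/47*1/10 + 75/611*3/5 = 139/611 = pi_P  (ok)
  139/611*3/10 + 127/611*2/5 + 75/611*1/10 + 15/47*1/10 + 75/611*1/10 = 127/611 = pi_Q  (ok)
  139/611*1/5 + 127/611*1/10 + 75/611*1/10 + 15/47*1/10 + 75/611*1/10 = 75/611 = pi_R  (ok)
  139/611*1/5 + 127/611*1/10 + 75/611*2/5 + 15/47*3/5 + 75/611*1/10 = 15/47 = pi_S  (ok)
  139/611*1/5 + 127/611*1/10 + 75/611*1/10 + 15/47*1/10 + 75/611*1/10 = 75/611 = pi_T  (ok)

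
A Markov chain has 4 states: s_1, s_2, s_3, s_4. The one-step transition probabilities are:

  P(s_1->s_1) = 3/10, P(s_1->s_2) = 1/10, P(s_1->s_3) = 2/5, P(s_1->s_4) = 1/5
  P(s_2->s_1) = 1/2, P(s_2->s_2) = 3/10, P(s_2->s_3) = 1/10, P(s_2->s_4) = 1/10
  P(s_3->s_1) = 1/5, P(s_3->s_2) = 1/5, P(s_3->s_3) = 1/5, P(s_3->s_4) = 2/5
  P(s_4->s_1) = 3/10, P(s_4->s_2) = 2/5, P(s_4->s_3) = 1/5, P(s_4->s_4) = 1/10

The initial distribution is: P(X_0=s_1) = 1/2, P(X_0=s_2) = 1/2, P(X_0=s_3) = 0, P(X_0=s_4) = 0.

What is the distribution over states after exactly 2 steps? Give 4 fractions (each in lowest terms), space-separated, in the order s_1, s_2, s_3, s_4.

Propagating the distribution step by step (d_{t+1} = d_t * P):
d_0 = (s_1=1/2, s_2=1/2, s_3=0, s_4=0)
  d_1[s_1] = 1/2*3/10 + 1/2*1/2 + 0*1/5 + 0*3/10 = 2/5
  d_1[s_2] = 1/2*1/10 + 1/2*3/10 + 0*1/5 + 0*2/5 = 1/5
  d_1[s_3] = 1/2*2/5 + 1/2*1/10 + 0*1/5 + 0*1/5 = 1/4
  d_1[s_4] = 1/2*1/5 + 1/2*1/10 + 0*2/5 + 0*1/10 = 3/20
d_1 = (s_1=2/5, s_2=1/5, s_3=1/4, s_4=3/20)
  d_2[s_1] = 2/5*3/10 + 1/5*1/2 + 1/4*1/5 + 3/20*3/10 = 63/200
  d_2[s_2] = 2/5*1/10 + 1/5*3/10 + 1/4*1/5 + 3/20*2/5 = 21/100
  d_2[s_3] = 2/5*2/5 + 1/5*1/10 + 1/4*1/5 + 3/20*1/5 = 13/50
  d_2[s_4] = 2/5*1/5 + 1/5*1/10 + 1/4*2/5 + 3/20*1/10 = 43/200
d_2 = (s_1=63/200, s_2=21/100, s_3=13/50, s_4=43/200)

Answer: 63/200 21/100 13/50 43/200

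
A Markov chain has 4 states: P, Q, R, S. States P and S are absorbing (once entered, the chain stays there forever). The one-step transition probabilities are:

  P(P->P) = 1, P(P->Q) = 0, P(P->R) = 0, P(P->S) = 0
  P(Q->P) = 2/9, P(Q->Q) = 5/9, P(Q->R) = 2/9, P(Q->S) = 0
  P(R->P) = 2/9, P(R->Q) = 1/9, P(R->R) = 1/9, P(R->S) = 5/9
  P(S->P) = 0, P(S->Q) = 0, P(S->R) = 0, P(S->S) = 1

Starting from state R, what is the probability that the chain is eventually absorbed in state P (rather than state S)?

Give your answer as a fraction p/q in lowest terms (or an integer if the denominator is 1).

Answer: 1/3

Derivation:
Let a_i = P(absorbed in P | start in state i).
Boundary conditions: a_P = 1, a_S = 0.
For each transient state i, a_i = sum_j P(i->j) * a_j:
  a_Q = 2/9*a_P + 5/9*a_Q + 2/9*a_R + 0*a_S
  a_R = 2/9*a_P + 1/9*a_Q + 1/9*a_R + 5/9*a_S

Substituting a_P = 1 and a_S = 0, rearrange to (I - Q) a = r where r[i] = P(i -> P):
  [4/9, -2/9] . (a_Q, a_R) = 2/9
  [-1/9, 8/9] . (a_Q, a_R) = 2/9

Solving yields:
  a_Q = 2/3
  a_R = 1/3

Starting state is R, so the absorption probability is a_R = 1/3.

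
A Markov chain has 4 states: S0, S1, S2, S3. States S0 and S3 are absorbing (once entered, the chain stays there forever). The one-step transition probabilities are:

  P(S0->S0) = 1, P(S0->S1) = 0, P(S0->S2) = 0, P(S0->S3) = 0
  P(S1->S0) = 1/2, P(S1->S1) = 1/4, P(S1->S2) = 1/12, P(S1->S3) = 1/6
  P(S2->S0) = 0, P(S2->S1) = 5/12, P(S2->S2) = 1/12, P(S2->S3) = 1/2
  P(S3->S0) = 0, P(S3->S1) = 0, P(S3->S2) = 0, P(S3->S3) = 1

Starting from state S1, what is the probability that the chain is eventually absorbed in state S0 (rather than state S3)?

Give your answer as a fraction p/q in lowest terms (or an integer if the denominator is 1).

Let a_i = P(absorbed in S0 | start in state i).
Boundary conditions: a_S0 = 1, a_S3 = 0.
For each transient state i, a_i = sum_j P(i->j) * a_j:
  a_S1 = 1/2*a_S0 + 1/4*a_S1 + 1/12*a_S2 + 1/6*a_S3
  a_S2 = 0*a_S0 + 5/12*a_S1 + 1/12*a_S2 + 1/2*a_S3

Substituting a_S0 = 1 and a_S3 = 0, rearrange to (I - Q) a = r where r[i] = P(i -> S0):
  [3/4, -1/12] . (a_S1, a_S2) = 1/2
  [-5/12, 11/12] . (a_S1, a_S2) = 0

Solving yields:
  a_S1 = 33/47
  a_S2 = 15/47

Starting state is S1, so the absorption probability is a_S1 = 33/47.

Answer: 33/47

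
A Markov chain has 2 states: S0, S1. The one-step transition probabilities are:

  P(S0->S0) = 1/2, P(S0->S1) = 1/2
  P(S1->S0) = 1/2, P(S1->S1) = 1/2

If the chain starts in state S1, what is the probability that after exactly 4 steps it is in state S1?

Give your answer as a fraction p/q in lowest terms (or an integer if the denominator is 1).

Answer: 1/2

Derivation:
Computing P^4 by repeated multiplication:
P^1 =
  S0: [1/2, 1/2]
  S1: [1/2, 1/2]
P^2 =
  S0: [1/2, 1/2]
  S1: [1/2, 1/2]
P^3 =
  S0: [1/2, 1/2]
  S1: [1/2, 1/2]
P^4 =
  S0: [1/2, 1/2]
  S1: [1/2, 1/2]

(P^4)[S1 -> S1] = 1/2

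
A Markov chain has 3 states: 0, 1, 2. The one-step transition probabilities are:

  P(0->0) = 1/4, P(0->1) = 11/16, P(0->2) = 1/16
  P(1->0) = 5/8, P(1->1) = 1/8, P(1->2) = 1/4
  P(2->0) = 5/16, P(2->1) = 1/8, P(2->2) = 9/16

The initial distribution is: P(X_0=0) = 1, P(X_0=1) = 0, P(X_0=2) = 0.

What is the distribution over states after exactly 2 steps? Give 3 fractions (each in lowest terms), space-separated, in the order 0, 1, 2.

Answer: 131/256 17/64 57/256

Derivation:
Propagating the distribution step by step (d_{t+1} = d_t * P):
d_0 = (0=1, 1=0, 2=0)
  d_1[0] = 1*1/4 + 0*5/8 + 0*5/16 = 1/4
  d_1[1] = 1*11/16 + 0*1/8 + 0*1/8 = 11/16
  d_1[2] = 1*1/16 + 0*1/4 + 0*9/16 = 1/16
d_1 = (0=1/4, 1=11/16, 2=1/16)
  d_2[0] = 1/4*1/4 + 11/16*5/8 + 1/16*5/16 = 131/256
  d_2[1] = 1/4*11/16 + 11/16*1/8 + 1/16*1/8 = 17/64
  d_2[2] = 1/4*1/16 + 11/16*1/4 + 1/16*9/16 = 57/256
d_2 = (0=131/256, 1=17/64, 2=57/256)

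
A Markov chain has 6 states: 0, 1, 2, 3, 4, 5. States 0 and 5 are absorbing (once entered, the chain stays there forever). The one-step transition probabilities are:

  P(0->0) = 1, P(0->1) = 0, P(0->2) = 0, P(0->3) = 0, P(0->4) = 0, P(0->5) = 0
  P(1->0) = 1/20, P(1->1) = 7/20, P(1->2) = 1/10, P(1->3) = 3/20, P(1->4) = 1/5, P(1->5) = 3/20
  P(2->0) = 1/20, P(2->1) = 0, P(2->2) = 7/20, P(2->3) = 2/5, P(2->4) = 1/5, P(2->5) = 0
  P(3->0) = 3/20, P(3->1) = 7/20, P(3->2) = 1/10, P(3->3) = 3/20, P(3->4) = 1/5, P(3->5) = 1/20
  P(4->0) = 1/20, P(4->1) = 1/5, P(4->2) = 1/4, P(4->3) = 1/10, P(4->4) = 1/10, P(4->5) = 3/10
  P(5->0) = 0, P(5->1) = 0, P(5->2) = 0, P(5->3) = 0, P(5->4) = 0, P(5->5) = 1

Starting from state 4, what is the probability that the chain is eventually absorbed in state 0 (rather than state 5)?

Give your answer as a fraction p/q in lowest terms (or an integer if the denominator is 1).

Answer: 2009/6660

Derivation:
Let a_i = P(absorbed in 0 | start in state i).
Boundary conditions: a_0 = 1, a_5 = 0.
For each transient state i, a_i = sum_j P(i->j) * a_j:
  a_1 = 1/20*a_0 + 7/20*a_1 + 1/10*a_2 + 3/20*a_3 + 1/5*a_4 + 3/20*a_5
  a_2 = 1/20*a_0 + 0*a_1 + 7/20*a_2 + 2/5*a_3 + 1/5*a_4 + 0*a_5
  a_3 = 3/20*a_0 + 7/20*a_1 + 1/10*a_2 + 3/20*a_3 + 1/5*a_4 + 1/20*a_5
  a_4 = 1/20*a_0 + 1/5*a_1 + 1/4*a_2 + 1/10*a_3 + 1/10*a_4 + 3/10*a_5

Substituting a_0 = 1 and a_5 = 0, rearrange to (I - Q) a = r where r[i] = P(i -> 0):
  [13/20, -1/10, -3/20, -1/5] . (a_1, a_2, a_3, a_4) = 1/20
  [0, 13/20, -2/5, -1/5] . (a_1, a_2, a_3, a_4) = 1/20
  [-7/20, -1/10, 17/20, -1/5] . (a_1, a_2, a_3, a_4) = 3/20
  [-1/5, -1/4, -1/10, 9/10] . (a_1, a_2, a_3, a_4) = 1/20

Solving yields:
  a_1 = 451/1332
  a_2 = 244/555
  a_3 = 2921/6660
  a_4 = 2009/6660

Starting state is 4, so the absorption probability is a_4 = 2009/6660.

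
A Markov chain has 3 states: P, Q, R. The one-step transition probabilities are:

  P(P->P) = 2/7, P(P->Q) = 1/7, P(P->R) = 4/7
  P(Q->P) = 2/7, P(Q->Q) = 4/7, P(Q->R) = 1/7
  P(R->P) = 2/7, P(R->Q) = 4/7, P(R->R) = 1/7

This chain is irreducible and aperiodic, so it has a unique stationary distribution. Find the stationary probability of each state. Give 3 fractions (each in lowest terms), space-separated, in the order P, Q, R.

Answer: 2/7 22/49 13/49

Derivation:
The stationary distribution satisfies pi = pi * P, i.e.:
  pi_P = 2/7*pi_P + 2/7*pi_Q + 2/7*pi_R
  pi_Q = 1/7*pi_P + 4/7*pi_Q + 4/7*pi_R
  pi_R = 4/7*pi_P + 1/7*pi_Q + 1/7*pi_R
with normalization: pi_P + pi_Q + pi_R = 1.

Using the first 2 balance equations plus normalization, the linear system A*pi = b is:
  [-5/7, 2/7, 2/7] . pi = 0
  [1/7, -3/7, 4/7] . pi = 0
  [1, 1, 1] . pi = 1

Solving yields:
  pi_P = 2/7
  pi_Q = 22/49
  pi_R = 13/49

Verification (pi * P):
  2/7*2/7 + 22/49*2/7 + 13/49*2/7 = 2/7 = pi_P  (ok)
  2/7*1/7 + 22/49*4/7 + 13/49*4/7 = 22/49 = pi_Q  (ok)
  2/7*4/7 + 22/49*1/7 + 13/49*1/7 = 13/49 = pi_R  (ok)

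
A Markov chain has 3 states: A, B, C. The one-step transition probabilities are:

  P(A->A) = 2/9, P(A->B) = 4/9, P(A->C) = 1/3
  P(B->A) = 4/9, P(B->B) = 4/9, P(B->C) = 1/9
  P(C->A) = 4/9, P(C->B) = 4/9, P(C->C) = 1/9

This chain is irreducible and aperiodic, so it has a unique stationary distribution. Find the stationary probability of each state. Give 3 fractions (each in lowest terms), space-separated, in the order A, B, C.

The stationary distribution satisfies pi = pi * P, i.e.:
  pi_A = 2/9*pi_A + 4/9*pi_B + 4/9*pi_C
  pi_B = 4/9*pi_A + 4/9*pi_B + 4/9*pi_C
  pi_C = 1/3*pi_A + 1/9*pi_B + 1/9*pi_C
with normalization: pi_A + pi_B + pi_C = 1.

Using the first 2 balance equations plus normalization, the linear system A*pi = b is:
  [-7/9, 4/9, 4/9] . pi = 0
  [4/9, -5/9, 4/9] . pi = 0
  [1, 1, 1] . pi = 1

Solving yields:
  pi_A = 4/11
  pi_B = 4/9
  pi_C = 19/99

Verification (pi * P):
  4/11*2/9 + 4/9*4/9 + 19/99*4/9 = 4/11 = pi_A  (ok)
  4/11*4/9 + 4/9*4/9 + 19/99*4/9 = 4/9 = pi_B  (ok)
  4/11*1/3 + 4/9*1/9 + 19/99*1/9 = 19/99 = pi_C  (ok)

Answer: 4/11 4/9 19/99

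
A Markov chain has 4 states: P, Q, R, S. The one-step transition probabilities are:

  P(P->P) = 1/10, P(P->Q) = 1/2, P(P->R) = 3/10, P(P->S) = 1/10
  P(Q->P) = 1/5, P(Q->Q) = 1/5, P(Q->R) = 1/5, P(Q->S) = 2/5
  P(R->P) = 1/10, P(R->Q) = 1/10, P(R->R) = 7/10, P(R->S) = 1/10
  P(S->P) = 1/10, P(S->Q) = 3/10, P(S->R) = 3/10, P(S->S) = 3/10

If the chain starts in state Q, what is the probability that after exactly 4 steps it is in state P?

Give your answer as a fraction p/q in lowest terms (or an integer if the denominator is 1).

Computing P^4 by repeated multiplication:
P^1 =
  P: [1/10, 1/2, 3/10, 1/10]
  Q: [1/5, 1/5, 1/5, 2/5]
  R: [1/10, 1/10, 7/10, 1/10]
  S: [1/10, 3/10, 3/10, 3/10]
P^2 =
  P: [3/20, 21/100, 37/100, 27/100]
  Q: [3/25, 7/25, 9/25, 6/25]
  R: [11/100, 17/100, 57/100, 3/20]
  S: [13/100, 23/100, 39/100, 1/4]
P^3 =
  P: [121/1000, 47/200, 427/1000, 217/1000]
  Q: [16/125, 28/125, 52/125, 29/125]
  R: [117/1000, 191/1000, 511/1000, 181/1000]
  S: [123/1000, 9/40, 433/1000, 219/1000]
P^4 =
  P: [247/2000, 2153/10000, 4473/10000, 2139/10000]
  Q: [153/1250, 11/50, 111/250, 267/1250]
  R: [1191/10000, 2021/10000, 4853/10000, 387/2000]
  S: [49/400, 431/2000, 4507/10000, 2113/10000]

(P^4)[Q -> P] = 153/1250

Answer: 153/1250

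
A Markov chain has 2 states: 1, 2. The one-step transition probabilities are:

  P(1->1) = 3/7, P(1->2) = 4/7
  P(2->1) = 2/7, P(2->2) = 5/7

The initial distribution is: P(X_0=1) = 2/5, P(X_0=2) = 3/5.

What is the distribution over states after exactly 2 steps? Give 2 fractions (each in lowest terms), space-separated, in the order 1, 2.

Answer: 82/245 163/245

Derivation:
Propagating the distribution step by step (d_{t+1} = d_t * P):
d_0 = (1=2/5, 2=3/5)
  d_1[1] = 2/5*3/7 + 3/5*2/7 = 12/35
  d_1[2] = 2/5*4/7 + 3/5*5/7 = 23/35
d_1 = (1=12/35, 2=23/35)
  d_2[1] = 12/35*3/7 + 23/35*2/7 = 82/245
  d_2[2] = 12/35*4/7 + 23/35*5/7 = 163/245
d_2 = (1=82/245, 2=163/245)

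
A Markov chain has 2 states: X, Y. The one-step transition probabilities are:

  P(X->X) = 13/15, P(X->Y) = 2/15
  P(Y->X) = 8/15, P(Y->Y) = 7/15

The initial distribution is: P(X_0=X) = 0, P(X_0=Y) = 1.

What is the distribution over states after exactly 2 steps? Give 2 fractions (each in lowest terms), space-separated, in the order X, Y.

Answer: 32/45 13/45

Derivation:
Propagating the distribution step by step (d_{t+1} = d_t * P):
d_0 = (X=0, Y=1)
  d_1[X] = 0*13/15 + 1*8/15 = 8/15
  d_1[Y] = 0*2/15 + 1*7/15 = 7/15
d_1 = (X=8/15, Y=7/15)
  d_2[X] = 8/15*13/15 + 7/15*8/15 = 32/45
  d_2[Y] = 8/15*2/15 + 7/15*7/15 = 13/45
d_2 = (X=32/45, Y=13/45)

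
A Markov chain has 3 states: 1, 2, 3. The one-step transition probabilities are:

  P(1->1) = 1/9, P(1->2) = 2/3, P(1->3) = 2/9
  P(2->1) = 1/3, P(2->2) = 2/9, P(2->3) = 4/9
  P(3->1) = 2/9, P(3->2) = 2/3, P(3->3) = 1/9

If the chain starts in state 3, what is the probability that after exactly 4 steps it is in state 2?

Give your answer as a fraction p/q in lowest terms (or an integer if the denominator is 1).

Answer: 970/2187

Derivation:
Computing P^4 by repeated multiplication:
P^1 =
  1: [1/9, 2/3, 2/9]
  2: [1/3, 2/9, 4/9]
  3: [2/9, 2/3, 1/9]
P^2 =
  1: [23/81, 10/27, 28/81]
  2: [17/81, 46/81, 2/9]
  3: [22/81, 10/27, 29/81]
P^3 =
  1: [169/729, 122/243, 194/729]
  2: [191/729, 302/729, 236/729]
  3: [170/729, 122/243, 193/729]
P^4 =
  1: [1655/6561, 970/2187, 1996/6561]
  2: [523/2187, 3166/6561, 1826/6561]
  3: [1654/6561, 970/2187, 1997/6561]

(P^4)[3 -> 2] = 970/2187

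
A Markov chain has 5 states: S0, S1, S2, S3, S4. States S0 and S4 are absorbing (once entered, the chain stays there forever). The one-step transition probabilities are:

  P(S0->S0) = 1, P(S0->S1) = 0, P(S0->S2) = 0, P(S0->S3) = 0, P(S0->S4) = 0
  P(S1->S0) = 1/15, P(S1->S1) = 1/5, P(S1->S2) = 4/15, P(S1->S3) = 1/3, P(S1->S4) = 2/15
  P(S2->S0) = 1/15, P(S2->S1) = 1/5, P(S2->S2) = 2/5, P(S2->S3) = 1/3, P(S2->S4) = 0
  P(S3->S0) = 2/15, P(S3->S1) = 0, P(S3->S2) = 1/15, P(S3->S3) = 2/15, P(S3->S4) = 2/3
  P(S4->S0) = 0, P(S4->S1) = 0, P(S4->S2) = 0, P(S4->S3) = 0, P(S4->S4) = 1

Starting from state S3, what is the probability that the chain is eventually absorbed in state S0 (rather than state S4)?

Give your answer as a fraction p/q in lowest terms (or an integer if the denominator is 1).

Let a_i = P(absorbed in S0 | start in state i).
Boundary conditions: a_S0 = 1, a_S4 = 0.
For each transient state i, a_i = sum_j P(i->j) * a_j:
  a_S1 = 1/15*a_S0 + 1/5*a_S1 + 4/15*a_S2 + 1/3*a_S3 + 2/15*a_S4
  a_S2 = 1/15*a_S0 + 1/5*a_S1 + 2/5*a_S2 + 1/3*a_S3 + 0*a_S4
  a_S3 = 2/15*a_S0 + 0*a_S1 + 1/15*a_S2 + 2/15*a_S3 + 2/3*a_S4

Substituting a_S0 = 1 and a_S4 = 0, rearrange to (I - Q) a = r where r[i] = P(i -> S0):
  [4/5, -4/15, -1/3] . (a_S1, a_S2, a_S3) = 1/15
  [-1/5, 3/5, -1/3] . (a_S1, a_S2, a_S3) = 1/15
  [0, -1/15, 13/15] . (a_S1, a_S2, a_S3) = 2/15

Solving yields:
  a_S1 = 13/51
  a_S2 = 5/17
  a_S3 = 3/17

Starting state is S3, so the absorption probability is a_S3 = 3/17.

Answer: 3/17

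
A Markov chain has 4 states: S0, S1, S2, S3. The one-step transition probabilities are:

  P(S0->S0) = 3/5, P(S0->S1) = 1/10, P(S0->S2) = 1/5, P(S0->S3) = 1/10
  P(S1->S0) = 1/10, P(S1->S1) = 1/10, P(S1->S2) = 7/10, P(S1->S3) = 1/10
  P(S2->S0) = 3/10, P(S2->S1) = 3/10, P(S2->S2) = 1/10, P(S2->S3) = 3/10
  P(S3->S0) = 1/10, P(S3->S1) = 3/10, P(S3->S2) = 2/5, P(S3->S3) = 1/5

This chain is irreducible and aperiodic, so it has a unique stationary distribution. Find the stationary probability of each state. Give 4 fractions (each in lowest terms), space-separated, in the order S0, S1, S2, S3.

The stationary distribution satisfies pi = pi * P, i.e.:
  pi_S0 = 3/5*pi_S0 + 1/10*pi_S1 + 3/10*pi_S2 + 1/10*pi_S3
  pi_S1 = 1/10*pi_S0 + 1/10*pi_S1 + 3/10*pi_S2 + 3/10*pi_S3
  pi_S2 = 1/5*pi_S0 + 7/10*pi_S1 + 1/10*pi_S2 + 2/5*pi_S3
  pi_S3 = 1/10*pi_S0 + 1/10*pi_S1 + 3/10*pi_S2 + 1/5*pi_S3
with normalization: pi_S0 + pi_S1 + pi_S2 + pi_S3 = 1.

Using the first 3 balance equations plus normalization, the linear system A*pi = b is:
  [-2/5, 1/10, 3/10, 1/10] . pi = 0
  [1/10, -9/10, 3/10, 3/10] . pi = 0
  [1/5, 7/10, -9/10, 2/5] . pi = 0
  [1, 1, 1, 1] . pi = 1

Solving yields:
  pi_S0 = 9/28
  pi_S1 = 11/56
  pi_S2 = 17/56
  pi_S3 = 5/28

Verification (pi * P):
  9/28*3/5 + 11/56*1/10 + 17/56*3/10 + 5/28*1/10 = 9/28 = pi_S0  (ok)
  9/28*1/10 + 11/56*1/10 + 17/56*3/10 + 5/28*3/10 = 11/56 = pi_S1  (ok)
  9/28*1/5 + 11/56*7/10 + 17/56*1/10 + 5/28*2/5 = 17/56 = pi_S2  (ok)
  9/28*1/10 + 11/56*1/10 + 17/56*3/10 + 5/28*1/5 = 5/28 = pi_S3  (ok)

Answer: 9/28 11/56 17/56 5/28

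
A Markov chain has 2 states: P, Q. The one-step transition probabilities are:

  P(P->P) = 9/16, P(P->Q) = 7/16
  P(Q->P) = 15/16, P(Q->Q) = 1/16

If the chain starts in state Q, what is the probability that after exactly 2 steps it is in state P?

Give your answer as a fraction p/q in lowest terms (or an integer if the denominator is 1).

Computing P^2 by repeated multiplication:
P^1 =
  P: [9/16, 7/16]
  Q: [15/16, 1/16]
P^2 =
  P: [93/128, 35/128]
  Q: [75/128, 53/128]

(P^2)[Q -> P] = 75/128

Answer: 75/128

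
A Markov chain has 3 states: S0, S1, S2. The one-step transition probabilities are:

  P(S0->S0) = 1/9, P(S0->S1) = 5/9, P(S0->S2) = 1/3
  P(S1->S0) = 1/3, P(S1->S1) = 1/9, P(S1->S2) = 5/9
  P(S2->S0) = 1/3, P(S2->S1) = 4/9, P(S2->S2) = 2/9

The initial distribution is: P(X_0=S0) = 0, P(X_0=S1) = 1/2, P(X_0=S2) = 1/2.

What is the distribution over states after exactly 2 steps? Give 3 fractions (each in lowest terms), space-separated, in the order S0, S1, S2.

Answer: 7/27 7/18 19/54

Derivation:
Propagating the distribution step by step (d_{t+1} = d_t * P):
d_0 = (S0=0, S1=1/2, S2=1/2)
  d_1[S0] = 0*1/9 + 1/2*1/3 + 1/2*1/3 = 1/3
  d_1[S1] = 0*5/9 + 1/2*1/9 + 1/2*4/9 = 5/18
  d_1[S2] = 0*1/3 + 1/2*5/9 + 1/2*2/9 = 7/18
d_1 = (S0=1/3, S1=5/18, S2=7/18)
  d_2[S0] = 1/3*1/9 + 5/18*1/3 + 7/18*1/3 = 7/27
  d_2[S1] = 1/3*5/9 + 5/18*1/9 + 7/18*4/9 = 7/18
  d_2[S2] = 1/3*1/3 + 5/18*5/9 + 7/18*2/9 = 19/54
d_2 = (S0=7/27, S1=7/18, S2=19/54)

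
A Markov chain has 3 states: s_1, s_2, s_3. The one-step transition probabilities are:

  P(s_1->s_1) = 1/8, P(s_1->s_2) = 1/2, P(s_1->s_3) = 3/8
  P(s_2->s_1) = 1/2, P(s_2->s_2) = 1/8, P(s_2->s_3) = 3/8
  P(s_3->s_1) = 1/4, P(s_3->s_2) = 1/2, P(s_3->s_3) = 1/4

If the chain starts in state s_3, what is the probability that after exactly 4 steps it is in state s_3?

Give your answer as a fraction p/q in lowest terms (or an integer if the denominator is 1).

Answer: 683/2048

Derivation:
Computing P^4 by repeated multiplication:
P^1 =
  s_1: [1/8, 1/2, 3/8]
  s_2: [1/2, 1/8, 3/8]
  s_3: [1/4, 1/2, 1/4]
P^2 =
  s_1: [23/64, 5/16, 21/64]
  s_2: [7/32, 29/64, 21/64]
  s_3: [11/32, 5/16, 11/32]
P^3 =
  s_1: [145/512, 49/128, 171/512]
  s_2: [43/128, 169/512, 171/512]
  s_3: [73/256, 49/128, 85/256]
P^4 =
  s_1: [1271/4096, 365/1024, 1365/4096]
  s_2: [595/2048, 1541/4096, 1365/4096]
  s_3: [635/2048, 365/1024, 683/2048]

(P^4)[s_3 -> s_3] = 683/2048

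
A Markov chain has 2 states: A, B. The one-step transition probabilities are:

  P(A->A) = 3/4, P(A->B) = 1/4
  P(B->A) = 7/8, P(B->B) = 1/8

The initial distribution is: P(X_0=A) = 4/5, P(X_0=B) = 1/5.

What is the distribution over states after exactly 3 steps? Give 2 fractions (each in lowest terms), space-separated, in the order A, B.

Propagating the distribution step by step (d_{t+1} = d_t * P):
d_0 = (A=4/5, B=1/5)
  d_1[A] = 4/5*3/4 + 1/5*7/8 = 31/40
  d_1[B] = 4/5*1/4 + 1/5*1/8 = 9/40
d_1 = (A=31/40, B=9/40)
  d_2[A] = 31/40*3/4 + 9/40*7/8 = 249/320
  d_2[B] = 31/40*1/4 + 9/40*1/8 = 71/320
d_2 = (A=249/320, B=71/320)
  d_3[A] = 249/320*3/4 + 71/320*7/8 = 1991/2560
  d_3[B] = 249/320*1/4 + 71/320*1/8 = 569/2560
d_3 = (A=1991/2560, B=569/2560)

Answer: 1991/2560 569/2560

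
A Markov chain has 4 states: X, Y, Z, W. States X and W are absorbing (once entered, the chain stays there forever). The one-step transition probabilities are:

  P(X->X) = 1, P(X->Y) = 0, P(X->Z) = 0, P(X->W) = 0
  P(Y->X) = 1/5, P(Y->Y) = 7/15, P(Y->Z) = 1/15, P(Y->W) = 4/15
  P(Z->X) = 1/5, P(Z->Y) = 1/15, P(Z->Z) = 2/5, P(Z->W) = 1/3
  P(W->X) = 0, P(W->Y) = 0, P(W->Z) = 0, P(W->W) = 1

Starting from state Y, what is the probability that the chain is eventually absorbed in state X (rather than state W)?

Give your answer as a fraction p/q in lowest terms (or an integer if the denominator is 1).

Let a_i = P(absorbed in X | start in state i).
Boundary conditions: a_X = 1, a_W = 0.
For each transient state i, a_i = sum_j P(i->j) * a_j:
  a_Y = 1/5*a_X + 7/15*a_Y + 1/15*a_Z + 4/15*a_W
  a_Z = 1/5*a_X + 1/15*a_Y + 2/5*a_Z + 1/3*a_W

Substituting a_X = 1 and a_W = 0, rearrange to (I - Q) a = r where r[i] = P(i -> X):
  [8/15, -1/15] . (a_Y, a_Z) = 1/5
  [-1/15, 3/5] . (a_Y, a_Z) = 1/5

Solving yields:
  a_Y = 30/71
  a_Z = 27/71

Starting state is Y, so the absorption probability is a_Y = 30/71.

Answer: 30/71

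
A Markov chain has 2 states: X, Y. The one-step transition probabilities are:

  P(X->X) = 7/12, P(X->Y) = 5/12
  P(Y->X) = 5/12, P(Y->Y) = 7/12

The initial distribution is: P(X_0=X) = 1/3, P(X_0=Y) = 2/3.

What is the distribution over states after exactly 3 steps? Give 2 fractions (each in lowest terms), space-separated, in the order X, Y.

Answer: 647/1296 649/1296

Derivation:
Propagating the distribution step by step (d_{t+1} = d_t * P):
d_0 = (X=1/3, Y=2/3)
  d_1[X] = 1/3*7/12 + 2/3*5/12 = 17/36
  d_1[Y] = 1/3*5/12 + 2/3*7/12 = 19/36
d_1 = (X=17/36, Y=19/36)
  d_2[X] = 17/36*7/12 + 19/36*5/12 = 107/216
  d_2[Y] = 17/36*5/12 + 19/36*7/12 = 109/216
d_2 = (X=107/216, Y=109/216)
  d_3[X] = 107/216*7/12 + 109/216*5/12 = 647/1296
  d_3[Y] = 107/216*5/12 + 109/216*7/12 = 649/1296
d_3 = (X=647/1296, Y=649/1296)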